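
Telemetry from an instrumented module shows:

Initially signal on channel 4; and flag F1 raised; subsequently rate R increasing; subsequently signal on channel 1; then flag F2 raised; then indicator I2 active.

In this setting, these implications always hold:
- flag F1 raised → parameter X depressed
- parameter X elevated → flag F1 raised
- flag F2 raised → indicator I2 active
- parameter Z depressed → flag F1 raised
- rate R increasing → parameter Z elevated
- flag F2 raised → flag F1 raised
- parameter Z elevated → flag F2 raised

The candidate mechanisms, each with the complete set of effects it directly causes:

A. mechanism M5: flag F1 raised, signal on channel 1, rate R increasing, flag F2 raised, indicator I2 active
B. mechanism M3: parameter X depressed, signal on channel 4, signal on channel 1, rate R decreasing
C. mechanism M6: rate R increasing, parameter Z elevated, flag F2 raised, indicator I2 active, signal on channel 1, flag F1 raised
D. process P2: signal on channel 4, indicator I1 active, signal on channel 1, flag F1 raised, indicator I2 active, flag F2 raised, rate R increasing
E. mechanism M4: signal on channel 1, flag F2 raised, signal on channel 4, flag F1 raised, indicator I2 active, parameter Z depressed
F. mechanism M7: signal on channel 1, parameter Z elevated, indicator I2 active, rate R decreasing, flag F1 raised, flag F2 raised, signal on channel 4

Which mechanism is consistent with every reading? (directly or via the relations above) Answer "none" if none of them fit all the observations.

D

Per-candidate check:
(A) mechanism M5 — does not account for signal on channel 4
(B) mechanism M3 — fails on flag F1 raised, rate R increasing, flag F2 raised, indicator I2 active (predicts rate R decreasing, not rate R increasing)
(C) mechanism M6 — signal on channel 4 NO; flag F1 raised yes; rate R increasing yes; signal on channel 1 yes; flag F2 raised yes; indicator I2 active yes
(D) process P2 — signal on channel 4 yes; flag F1 raised yes; rate R increasing yes; signal on channel 1 yes; flag F2 raised yes; indicator I2 active yes
(E) mechanism M4 — signal on channel 4 yes; flag F1 raised yes; rate R increasing NO; signal on channel 1 yes; flag F2 raised yes; indicator I2 active yes
(F) mechanism M7 — fails on rate R increasing (predicts rate R decreasing, not rate R increasing)
(D) alone accounts for all the evidence.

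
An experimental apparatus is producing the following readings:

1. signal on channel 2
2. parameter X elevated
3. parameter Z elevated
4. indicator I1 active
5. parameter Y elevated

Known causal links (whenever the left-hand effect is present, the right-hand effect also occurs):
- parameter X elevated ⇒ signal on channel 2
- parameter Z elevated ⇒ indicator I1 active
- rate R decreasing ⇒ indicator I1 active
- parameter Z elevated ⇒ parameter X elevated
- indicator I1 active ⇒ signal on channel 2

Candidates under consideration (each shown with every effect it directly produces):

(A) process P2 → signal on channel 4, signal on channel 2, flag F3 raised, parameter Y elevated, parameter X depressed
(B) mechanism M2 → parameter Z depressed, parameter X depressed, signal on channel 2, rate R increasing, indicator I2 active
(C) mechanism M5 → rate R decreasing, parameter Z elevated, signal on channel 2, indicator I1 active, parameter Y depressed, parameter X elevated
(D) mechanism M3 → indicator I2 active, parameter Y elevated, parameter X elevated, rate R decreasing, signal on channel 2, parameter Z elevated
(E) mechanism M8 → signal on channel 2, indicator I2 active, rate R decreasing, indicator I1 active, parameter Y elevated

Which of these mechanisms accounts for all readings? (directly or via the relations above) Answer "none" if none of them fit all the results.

D

Testing each hypothesis:
(A) process P2 — fails on parameter X elevated, parameter Z elevated, indicator I1 active (predicts parameter X depressed, not parameter X elevated)
(B) mechanism M2 — fails on parameter X elevated, parameter Z elevated, indicator I1 active, parameter Y elevated (predicts parameter X depressed, not parameter X elevated; predicts parameter Z depressed, not parameter Z elevated)
(C) mechanism M5 — fails on parameter Y elevated (predicts parameter Y depressed, not parameter Y elevated)
(D) mechanism M3 — signal on channel 2 +; parameter X elevated +; parameter Z elevated +; indicator I1 active + (through rate R decreasing → indicator I1 active); parameter Y elevated +
(E) mechanism M8 — does not account for parameter X elevated, parameter Z elevated
Only (D) is consistent with every observation.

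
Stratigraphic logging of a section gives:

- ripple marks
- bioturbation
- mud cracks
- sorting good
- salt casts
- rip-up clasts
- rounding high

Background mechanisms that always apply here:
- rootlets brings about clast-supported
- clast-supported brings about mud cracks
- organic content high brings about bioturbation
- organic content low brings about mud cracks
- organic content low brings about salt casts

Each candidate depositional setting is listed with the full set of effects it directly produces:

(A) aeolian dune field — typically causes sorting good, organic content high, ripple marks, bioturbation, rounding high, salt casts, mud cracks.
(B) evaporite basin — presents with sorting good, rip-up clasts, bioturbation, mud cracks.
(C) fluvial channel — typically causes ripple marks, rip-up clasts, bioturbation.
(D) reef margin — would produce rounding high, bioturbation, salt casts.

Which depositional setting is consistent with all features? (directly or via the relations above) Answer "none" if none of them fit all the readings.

none

Testing each hypothesis:
(A) aeolian dune field — ripple marks +; bioturbation +; mud cracks +; sorting good +; salt casts +; rip-up clasts -; rounding high +
(B) evaporite basin — does not account for ripple marks, salt casts, rounding high
(C) fluvial channel — ripple marks +; bioturbation +; mud cracks -; sorting good -; salt casts -; rip-up clasts +; rounding high -
(D) reef margin — ripple marks -; bioturbation +; mud cracks -; sorting good -; salt casts +; rip-up clasts -; rounding high +
No candidate is consistent with all observations.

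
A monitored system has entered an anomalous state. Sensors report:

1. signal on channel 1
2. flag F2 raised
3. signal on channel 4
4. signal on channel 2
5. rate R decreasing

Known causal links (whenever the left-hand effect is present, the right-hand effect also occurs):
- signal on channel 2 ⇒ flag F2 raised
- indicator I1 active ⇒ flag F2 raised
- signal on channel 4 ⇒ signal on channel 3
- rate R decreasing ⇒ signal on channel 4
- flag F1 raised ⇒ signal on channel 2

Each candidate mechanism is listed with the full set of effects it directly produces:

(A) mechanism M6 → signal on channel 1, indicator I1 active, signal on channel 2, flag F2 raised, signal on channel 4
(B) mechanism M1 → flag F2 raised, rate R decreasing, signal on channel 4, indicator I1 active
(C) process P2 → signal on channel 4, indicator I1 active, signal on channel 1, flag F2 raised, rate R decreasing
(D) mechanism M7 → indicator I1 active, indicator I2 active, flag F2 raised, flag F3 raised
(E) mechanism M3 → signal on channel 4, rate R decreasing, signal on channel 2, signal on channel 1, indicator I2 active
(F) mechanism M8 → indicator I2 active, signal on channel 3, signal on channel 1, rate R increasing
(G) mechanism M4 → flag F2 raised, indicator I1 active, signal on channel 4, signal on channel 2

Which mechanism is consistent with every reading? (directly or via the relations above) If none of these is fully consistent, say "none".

E

Per-candidate check:
(A) mechanism M6 — does not account for rate R decreasing
(B) mechanism M1 — signal on channel 1 NO; flag F2 raised yes; signal on channel 4 yes; signal on channel 2 NO; rate R decreasing yes
(C) process P2 — signal on channel 1 yes; flag F2 raised yes; signal on channel 4 yes; signal on channel 2 NO; rate R decreasing yes
(D) mechanism M7 — signal on channel 1 NO; flag F2 raised yes; signal on channel 4 NO; signal on channel 2 NO; rate R decreasing NO
(E) mechanism M3 — accounts for every observation (flag F2 raised through signal on channel 2 → flag F2 raised)
(F) mechanism M8 — fails on flag F2 raised, signal on channel 4, signal on channel 2, rate R decreasing (predicts rate R increasing, not rate R decreasing)
(G) mechanism M4 — does not account for signal on channel 1, rate R decreasing
Only (E) is consistent with every observation.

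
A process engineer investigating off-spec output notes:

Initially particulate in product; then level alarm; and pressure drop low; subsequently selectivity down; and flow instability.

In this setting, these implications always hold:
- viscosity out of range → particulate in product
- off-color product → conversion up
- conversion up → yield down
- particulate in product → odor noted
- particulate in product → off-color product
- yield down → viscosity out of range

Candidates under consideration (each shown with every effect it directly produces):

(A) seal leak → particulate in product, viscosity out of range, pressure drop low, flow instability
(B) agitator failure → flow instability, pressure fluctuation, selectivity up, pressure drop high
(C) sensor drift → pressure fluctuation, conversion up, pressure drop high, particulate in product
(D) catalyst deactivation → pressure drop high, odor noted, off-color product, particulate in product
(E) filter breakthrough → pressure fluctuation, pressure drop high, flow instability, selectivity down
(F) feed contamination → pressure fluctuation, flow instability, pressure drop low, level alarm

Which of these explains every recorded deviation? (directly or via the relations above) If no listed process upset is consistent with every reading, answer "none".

Per-candidate check:
(A) seal leak — particulate in product match; level alarm miss; pressure drop low match; selectivity down miss; flow instability match
(B) agitator failure — particulate in product miss; level alarm miss; pressure drop low miss; selectivity down miss; flow instability match
(C) sensor drift — particulate in product match; level alarm miss; pressure drop low miss; selectivity down miss; flow instability miss
(D) catalyst deactivation — particulate in product match; level alarm miss; pressure drop low miss; selectivity down miss; flow instability miss
(E) filter breakthrough — fails on particulate in product, level alarm, pressure drop low (predicts pressure drop high, not pressure drop low)
(F) feed contamination — does not account for particulate in product, selectivity down
No candidate is consistent with all observations.

none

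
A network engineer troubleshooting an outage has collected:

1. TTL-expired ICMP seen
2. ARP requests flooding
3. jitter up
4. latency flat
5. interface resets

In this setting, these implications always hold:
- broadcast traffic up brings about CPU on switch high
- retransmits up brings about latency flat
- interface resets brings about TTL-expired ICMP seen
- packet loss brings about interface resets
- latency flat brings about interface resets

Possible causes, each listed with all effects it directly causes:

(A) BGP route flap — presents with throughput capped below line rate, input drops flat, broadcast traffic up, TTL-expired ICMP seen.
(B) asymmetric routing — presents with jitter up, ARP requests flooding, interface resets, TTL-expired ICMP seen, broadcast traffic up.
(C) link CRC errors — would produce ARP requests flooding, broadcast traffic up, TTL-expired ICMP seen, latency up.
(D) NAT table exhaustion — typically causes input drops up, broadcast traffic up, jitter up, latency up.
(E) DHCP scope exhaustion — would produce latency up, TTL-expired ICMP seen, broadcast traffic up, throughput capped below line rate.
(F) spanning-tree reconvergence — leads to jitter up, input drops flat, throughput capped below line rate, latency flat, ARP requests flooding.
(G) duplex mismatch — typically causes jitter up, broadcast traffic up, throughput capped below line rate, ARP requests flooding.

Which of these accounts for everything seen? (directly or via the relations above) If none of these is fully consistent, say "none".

F

Checking each candidate against the observations:
(A) BGP route flap — TTL-expired ICMP seen match; ARP requests flooding miss; jitter up miss; latency flat miss; interface resets miss
(B) asymmetric routing — TTL-expired ICMP seen match; ARP requests flooding match; jitter up match; latency flat miss; interface resets match
(C) link CRC errors — fails on jitter up, latency flat, interface resets (predicts latency up, not latency flat)
(D) NAT table exhaustion — fails on TTL-expired ICMP seen, ARP requests flooding, latency flat, interface resets (predicts latency up, not latency flat)
(E) DHCP scope exhaustion — fails on ARP requests flooding, jitter up, latency flat, interface resets (predicts latency up, not latency flat)
(F) spanning-tree reconvergence — TTL-expired ICMP seen match (through latency flat → interface resets → TTL-expired ICMP seen); ARP requests flooding match; jitter up match; latency flat match; interface resets match (through latency flat → interface resets)
(G) duplex mismatch — TTL-expired ICMP seen miss; ARP requests flooding match; jitter up match; latency flat miss; interface resets miss
(F) alone accounts for all the evidence.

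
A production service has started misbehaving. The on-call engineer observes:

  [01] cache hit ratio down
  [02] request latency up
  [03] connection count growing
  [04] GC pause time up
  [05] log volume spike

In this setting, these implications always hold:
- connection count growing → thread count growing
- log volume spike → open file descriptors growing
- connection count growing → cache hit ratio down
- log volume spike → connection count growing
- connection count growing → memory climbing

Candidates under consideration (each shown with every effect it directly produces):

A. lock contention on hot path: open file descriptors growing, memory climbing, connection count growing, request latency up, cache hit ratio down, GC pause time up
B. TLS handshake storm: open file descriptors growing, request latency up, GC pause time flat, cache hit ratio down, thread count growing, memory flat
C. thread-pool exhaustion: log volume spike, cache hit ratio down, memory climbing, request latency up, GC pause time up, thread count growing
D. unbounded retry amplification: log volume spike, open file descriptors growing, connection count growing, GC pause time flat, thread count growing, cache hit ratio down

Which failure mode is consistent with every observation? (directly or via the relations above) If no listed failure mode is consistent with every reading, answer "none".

Checking each candidate against the observations:
(A) lock contention on hot path — cache hit ratio down +; request latency up +; connection count growing +; GC pause time up +; log volume spike -
(B) TLS handshake storm — cache hit ratio down +; request latency up +; connection count growing -; GC pause time up -; log volume spike -
(C) thread-pool exhaustion — cache hit ratio down +; request latency up +; connection count growing + (via log volume spike → connection count growing); GC pause time up +; log volume spike +
(D) unbounded retry amplification — fails on request latency up, GC pause time up (predicts GC pause time flat, not GC pause time up)
(C) alone accounts for all the evidence.

C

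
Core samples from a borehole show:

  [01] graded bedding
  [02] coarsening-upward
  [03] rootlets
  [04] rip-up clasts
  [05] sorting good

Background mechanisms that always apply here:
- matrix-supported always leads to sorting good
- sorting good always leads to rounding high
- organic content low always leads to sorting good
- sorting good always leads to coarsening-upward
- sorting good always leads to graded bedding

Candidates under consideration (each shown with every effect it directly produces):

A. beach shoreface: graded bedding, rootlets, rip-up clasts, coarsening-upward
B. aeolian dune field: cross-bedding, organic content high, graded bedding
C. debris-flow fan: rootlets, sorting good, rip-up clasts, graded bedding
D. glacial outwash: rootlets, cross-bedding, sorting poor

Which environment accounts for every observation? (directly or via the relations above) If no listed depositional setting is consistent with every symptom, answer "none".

C

Checking each candidate against the observations:
(A) beach shoreface — does not account for sorting good
(B) aeolian dune field — does not account for coarsening-upward, rootlets, rip-up clasts, sorting good
(C) debris-flow fan — accounts for every observation (coarsening-upward via sorting good → coarsening-upward)
(D) glacial outwash — graded bedding ✗; coarsening-upward ✗; rootlets ✓; rip-up clasts ✗; sorting good ✗
Only (C) is consistent with every observation.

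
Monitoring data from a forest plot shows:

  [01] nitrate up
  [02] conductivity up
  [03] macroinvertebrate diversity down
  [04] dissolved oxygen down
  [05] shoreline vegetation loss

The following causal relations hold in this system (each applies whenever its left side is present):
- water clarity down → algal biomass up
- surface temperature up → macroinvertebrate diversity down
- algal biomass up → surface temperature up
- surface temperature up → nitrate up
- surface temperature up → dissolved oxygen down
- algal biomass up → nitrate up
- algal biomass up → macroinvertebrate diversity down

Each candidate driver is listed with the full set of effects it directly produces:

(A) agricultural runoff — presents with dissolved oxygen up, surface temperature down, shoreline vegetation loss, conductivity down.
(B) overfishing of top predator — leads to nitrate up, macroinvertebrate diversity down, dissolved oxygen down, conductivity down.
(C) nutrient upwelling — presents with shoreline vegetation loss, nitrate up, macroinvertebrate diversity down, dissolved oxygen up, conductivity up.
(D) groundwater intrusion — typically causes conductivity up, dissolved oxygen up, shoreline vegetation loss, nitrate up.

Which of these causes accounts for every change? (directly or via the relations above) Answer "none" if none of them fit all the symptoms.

Checking each candidate against the observations:
(A) agricultural runoff — fails on nitrate up, conductivity up, macroinvertebrate diversity down, dissolved oxygen down (predicts conductivity down, not conductivity up; predicts dissolved oxygen up, not dissolved oxygen down)
(B) overfishing of top predator — nitrate up yes; conductivity up NO; macroinvertebrate diversity down yes; dissolved oxygen down yes; shoreline vegetation loss NO
(C) nutrient upwelling — fails on dissolved oxygen down (predicts dissolved oxygen up, not dissolved oxygen down)
(D) groundwater intrusion — fails on macroinvertebrate diversity down, dissolved oxygen down (predicts dissolved oxygen up, not dissolved oxygen down)
No candidate is consistent with all observations.

none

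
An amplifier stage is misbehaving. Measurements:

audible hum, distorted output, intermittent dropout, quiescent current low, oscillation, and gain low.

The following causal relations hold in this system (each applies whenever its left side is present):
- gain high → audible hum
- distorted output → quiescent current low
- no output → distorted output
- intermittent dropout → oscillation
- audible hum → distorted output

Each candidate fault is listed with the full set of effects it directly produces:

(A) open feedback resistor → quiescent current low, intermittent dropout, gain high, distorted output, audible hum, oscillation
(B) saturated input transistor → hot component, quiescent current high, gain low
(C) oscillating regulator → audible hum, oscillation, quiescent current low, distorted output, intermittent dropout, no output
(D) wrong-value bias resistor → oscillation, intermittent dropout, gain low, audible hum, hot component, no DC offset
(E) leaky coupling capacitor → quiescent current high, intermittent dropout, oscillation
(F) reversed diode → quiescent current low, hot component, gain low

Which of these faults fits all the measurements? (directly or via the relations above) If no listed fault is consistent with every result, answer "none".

Testing each hypothesis:
(A) open feedback resistor — audible hum yes; distorted output yes; intermittent dropout yes; quiescent current low yes; oscillation yes; gain low NO
(B) saturated input transistor — fails on audible hum, distorted output, intermittent dropout, quiescent current low, oscillation (predicts quiescent current high, not quiescent current low)
(C) oscillating regulator — does not account for gain low
(D) wrong-value bias resistor — audible hum yes; distorted output yes (by audible hum → distorted output); intermittent dropout yes; quiescent current low yes (by audible hum → distorted output → quiescent current low); oscillation yes; gain low yes
(E) leaky coupling capacitor — audible hum NO; distorted output NO; intermittent dropout yes; quiescent current low NO; oscillation yes; gain low NO
(F) reversed diode — audible hum NO; distorted output NO; intermittent dropout NO; quiescent current low yes; oscillation NO; gain low yes
(D) is the only candidate with no mismatches.

D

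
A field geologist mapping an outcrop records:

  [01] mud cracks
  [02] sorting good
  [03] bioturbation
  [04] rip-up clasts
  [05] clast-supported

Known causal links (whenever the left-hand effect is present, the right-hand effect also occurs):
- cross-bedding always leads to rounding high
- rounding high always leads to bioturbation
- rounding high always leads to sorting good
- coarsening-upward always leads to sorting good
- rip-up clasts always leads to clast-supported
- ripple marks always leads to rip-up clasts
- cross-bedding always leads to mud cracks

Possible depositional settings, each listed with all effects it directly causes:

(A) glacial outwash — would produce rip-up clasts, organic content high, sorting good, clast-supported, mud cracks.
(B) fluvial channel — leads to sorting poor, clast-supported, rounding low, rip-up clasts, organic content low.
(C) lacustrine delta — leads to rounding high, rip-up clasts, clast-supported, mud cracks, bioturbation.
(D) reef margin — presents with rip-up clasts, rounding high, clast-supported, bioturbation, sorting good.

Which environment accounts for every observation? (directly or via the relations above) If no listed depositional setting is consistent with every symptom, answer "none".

C

Testing each hypothesis:
(A) glacial outwash — mud cracks match; sorting good match; bioturbation miss; rip-up clasts match; clast-supported match
(B) fluvial channel — mud cracks miss; sorting good miss; bioturbation miss; rip-up clasts match; clast-supported match
(C) lacustrine delta — mud cracks match; sorting good match (through rounding high → sorting good); bioturbation match; rip-up clasts match; clast-supported match
(D) reef margin — mud cracks miss; sorting good match; bioturbation match; rip-up clasts match; clast-supported match
(C) is the only candidate with no mismatches.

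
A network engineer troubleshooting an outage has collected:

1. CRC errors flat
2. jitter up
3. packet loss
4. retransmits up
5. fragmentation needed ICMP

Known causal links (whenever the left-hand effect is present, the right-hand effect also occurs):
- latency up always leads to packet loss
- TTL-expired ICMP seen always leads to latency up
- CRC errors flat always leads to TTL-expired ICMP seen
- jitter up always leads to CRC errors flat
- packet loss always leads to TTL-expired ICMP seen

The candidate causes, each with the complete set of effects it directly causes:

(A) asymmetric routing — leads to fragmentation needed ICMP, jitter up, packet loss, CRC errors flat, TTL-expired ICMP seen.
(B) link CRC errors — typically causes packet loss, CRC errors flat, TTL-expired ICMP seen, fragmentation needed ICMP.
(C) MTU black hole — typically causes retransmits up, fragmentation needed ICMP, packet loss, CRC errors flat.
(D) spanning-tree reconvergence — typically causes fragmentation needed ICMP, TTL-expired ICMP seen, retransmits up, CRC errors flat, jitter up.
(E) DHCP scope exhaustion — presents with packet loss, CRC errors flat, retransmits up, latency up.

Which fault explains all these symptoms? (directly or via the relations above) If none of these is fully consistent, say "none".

D

Testing each hypothesis:
(A) asymmetric routing — CRC errors flat +; jitter up +; packet loss +; retransmits up -; fragmentation needed ICMP +
(B) link CRC errors — CRC errors flat +; jitter up -; packet loss +; retransmits up -; fragmentation needed ICMP +
(C) MTU black hole — CRC errors flat +; jitter up -; packet loss +; retransmits up +; fragmentation needed ICMP +
(D) spanning-tree reconvergence — CRC errors flat +; jitter up +; packet loss + (by TTL-expired ICMP seen → latency up → packet loss); retransmits up +; fragmentation needed ICMP +
(E) DHCP scope exhaustion — CRC errors flat +; jitter up -; packet loss +; retransmits up +; fragmentation needed ICMP -
(D) is the only candidate with no mismatches.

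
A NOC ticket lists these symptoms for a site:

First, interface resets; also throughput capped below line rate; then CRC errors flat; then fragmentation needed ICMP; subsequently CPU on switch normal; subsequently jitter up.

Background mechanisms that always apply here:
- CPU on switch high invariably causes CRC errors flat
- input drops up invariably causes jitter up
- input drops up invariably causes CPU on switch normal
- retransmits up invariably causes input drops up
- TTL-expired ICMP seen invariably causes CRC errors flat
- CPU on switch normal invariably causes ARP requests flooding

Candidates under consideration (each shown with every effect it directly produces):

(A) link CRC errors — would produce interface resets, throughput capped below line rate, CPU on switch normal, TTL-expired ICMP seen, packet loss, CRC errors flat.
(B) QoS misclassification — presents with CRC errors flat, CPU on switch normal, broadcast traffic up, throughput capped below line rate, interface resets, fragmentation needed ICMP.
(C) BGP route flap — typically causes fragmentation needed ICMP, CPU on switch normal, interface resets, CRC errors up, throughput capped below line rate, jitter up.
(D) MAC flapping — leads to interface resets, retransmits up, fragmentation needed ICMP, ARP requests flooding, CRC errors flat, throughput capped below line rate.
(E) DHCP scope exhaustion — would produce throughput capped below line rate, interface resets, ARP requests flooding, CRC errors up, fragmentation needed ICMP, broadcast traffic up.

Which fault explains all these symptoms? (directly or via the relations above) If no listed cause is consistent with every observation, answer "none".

Testing each hypothesis:
(A) link CRC errors — interface resets ✓; throughput capped below line rate ✓; CRC errors flat ✓; fragmentation needed ICMP ✗; CPU on switch normal ✓; jitter up ✗
(B) QoS misclassification — does not account for jitter up
(C) BGP route flap — interface resets ✓; throughput capped below line rate ✓; CRC errors flat ✗; fragmentation needed ICMP ✓; CPU on switch normal ✓; jitter up ✓
(D) MAC flapping — interface resets ✓; throughput capped below line rate ✓; CRC errors flat ✓; fragmentation needed ICMP ✓; CPU on switch normal ✓ (through retransmits up → input drops up → CPU on switch normal); jitter up ✓ (through retransmits up → input drops up → jitter up)
(E) DHCP scope exhaustion — interface resets ✓; throughput capped below line rate ✓; CRC errors flat ✗; fragmentation needed ICMP ✓; CPU on switch normal ✗; jitter up ✗
Only (D) is consistent with every observation.

D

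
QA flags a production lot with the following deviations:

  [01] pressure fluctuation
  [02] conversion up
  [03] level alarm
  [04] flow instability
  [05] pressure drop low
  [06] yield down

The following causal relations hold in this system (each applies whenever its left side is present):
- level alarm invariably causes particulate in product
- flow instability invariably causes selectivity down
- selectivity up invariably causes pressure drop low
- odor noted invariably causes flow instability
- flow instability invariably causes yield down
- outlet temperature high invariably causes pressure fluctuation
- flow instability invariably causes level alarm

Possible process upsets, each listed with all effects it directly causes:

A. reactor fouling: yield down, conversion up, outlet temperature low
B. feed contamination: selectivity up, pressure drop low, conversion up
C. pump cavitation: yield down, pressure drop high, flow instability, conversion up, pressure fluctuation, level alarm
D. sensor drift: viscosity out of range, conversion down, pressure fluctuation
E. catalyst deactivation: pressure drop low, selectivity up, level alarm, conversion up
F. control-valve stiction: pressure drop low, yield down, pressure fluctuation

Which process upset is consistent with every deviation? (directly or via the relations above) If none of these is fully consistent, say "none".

none

Testing each hypothesis:
(A) reactor fouling — does not account for pressure fluctuation, level alarm, flow instability, pressure drop low
(B) feed contamination — does not account for pressure fluctuation, level alarm, flow instability, yield down
(C) pump cavitation — fails on pressure drop low (predicts pressure drop high, not pressure drop low)
(D) sensor drift — fails on conversion up, level alarm, flow instability, pressure drop low, yield down (predicts conversion down, not conversion up)
(E) catalyst deactivation — pressure fluctuation miss; conversion up match; level alarm match; flow instability miss; pressure drop low match; yield down miss
(F) control-valve stiction — does not account for conversion up, level alarm, flow instability
No candidate is consistent with all observations.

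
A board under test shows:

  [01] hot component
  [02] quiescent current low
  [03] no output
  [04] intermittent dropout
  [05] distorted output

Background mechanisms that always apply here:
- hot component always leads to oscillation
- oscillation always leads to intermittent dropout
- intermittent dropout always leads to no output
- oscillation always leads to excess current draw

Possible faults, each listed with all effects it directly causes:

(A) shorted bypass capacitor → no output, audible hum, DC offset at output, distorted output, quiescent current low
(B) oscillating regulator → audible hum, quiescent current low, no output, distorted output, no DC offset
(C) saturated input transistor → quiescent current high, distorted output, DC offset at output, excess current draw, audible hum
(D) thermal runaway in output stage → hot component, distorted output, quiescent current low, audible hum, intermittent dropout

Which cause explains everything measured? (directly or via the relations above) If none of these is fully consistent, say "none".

D

Testing each hypothesis:
(A) shorted bypass capacitor — does not account for hot component, intermittent dropout
(B) oscillating regulator — hot component ✗; quiescent current low ✓; no output ✓; intermittent dropout ✗; distorted output ✓
(C) saturated input transistor — hot component ✗; quiescent current low ✗; no output ✗; intermittent dropout ✗; distorted output ✓
(D) thermal runaway in output stage — accounts for every observation (no output through intermittent dropout → no output)
Only (D) is consistent with every observation.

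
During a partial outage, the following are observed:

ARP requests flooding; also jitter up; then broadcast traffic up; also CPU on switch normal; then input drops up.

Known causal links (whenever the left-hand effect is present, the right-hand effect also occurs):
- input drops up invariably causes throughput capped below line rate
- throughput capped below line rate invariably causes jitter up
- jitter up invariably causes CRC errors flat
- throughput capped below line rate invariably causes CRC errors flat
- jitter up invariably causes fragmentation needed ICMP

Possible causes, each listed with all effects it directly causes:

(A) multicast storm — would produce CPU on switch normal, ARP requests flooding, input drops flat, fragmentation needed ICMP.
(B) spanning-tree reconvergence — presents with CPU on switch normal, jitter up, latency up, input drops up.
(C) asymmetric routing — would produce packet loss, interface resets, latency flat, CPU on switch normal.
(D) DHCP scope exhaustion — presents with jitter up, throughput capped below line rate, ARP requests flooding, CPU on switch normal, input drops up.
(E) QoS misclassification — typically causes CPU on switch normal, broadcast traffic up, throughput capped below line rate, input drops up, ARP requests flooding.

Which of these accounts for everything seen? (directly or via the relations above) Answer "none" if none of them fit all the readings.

E

Checking each candidate against the observations:
(A) multicast storm — ARP requests flooding yes; jitter up NO; broadcast traffic up NO; CPU on switch normal yes; input drops up NO
(B) spanning-tree reconvergence — ARP requests flooding NO; jitter up yes; broadcast traffic up NO; CPU on switch normal yes; input drops up yes
(C) asymmetric routing — ARP requests flooding NO; jitter up NO; broadcast traffic up NO; CPU on switch normal yes; input drops up NO
(D) DHCP scope exhaustion — does not account for broadcast traffic up
(E) QoS misclassification — ARP requests flooding yes; jitter up yes (through throughput capped below line rate → jitter up); broadcast traffic up yes; CPU on switch normal yes; input drops up yes
Only (E) is consistent with every observation.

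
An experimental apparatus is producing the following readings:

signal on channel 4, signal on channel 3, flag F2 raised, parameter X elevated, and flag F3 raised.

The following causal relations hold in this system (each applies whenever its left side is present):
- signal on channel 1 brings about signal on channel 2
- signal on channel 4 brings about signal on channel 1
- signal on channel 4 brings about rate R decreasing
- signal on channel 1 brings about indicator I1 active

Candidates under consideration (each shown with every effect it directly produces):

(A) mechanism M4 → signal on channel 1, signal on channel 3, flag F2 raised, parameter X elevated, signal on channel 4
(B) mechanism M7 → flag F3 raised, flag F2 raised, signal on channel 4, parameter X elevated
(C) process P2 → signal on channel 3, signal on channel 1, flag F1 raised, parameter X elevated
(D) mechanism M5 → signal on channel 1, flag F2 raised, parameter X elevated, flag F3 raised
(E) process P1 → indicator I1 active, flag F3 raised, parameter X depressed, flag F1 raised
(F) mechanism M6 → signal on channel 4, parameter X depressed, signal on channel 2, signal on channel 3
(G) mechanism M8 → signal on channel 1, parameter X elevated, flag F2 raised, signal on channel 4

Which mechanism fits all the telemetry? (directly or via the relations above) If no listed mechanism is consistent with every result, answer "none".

Checking each candidate against the observations:
(A) mechanism M4 — signal on channel 4 +; signal on channel 3 +; flag F2 raised +; parameter X elevated +; flag F3 raised -
(B) mechanism M7 — does not account for signal on channel 3
(C) process P2 — signal on channel 4 -; signal on channel 3 +; flag F2 raised -; parameter X elevated +; flag F3 raised -
(D) mechanism M5 — does not account for signal on channel 4, signal on channel 3
(E) process P1 — fails on signal on channel 4, signal on channel 3, flag F2 raised, parameter X elevated (predicts parameter X depressed, not parameter X elevated)
(F) mechanism M6 — signal on channel 4 +; signal on channel 3 +; flag F2 raised -; parameter X elevated -; flag F3 raised -
(G) mechanism M8 — signal on channel 4 +; signal on channel 3 -; flag F2 raised +; parameter X elevated +; flag F3 raised -
Every candidate fails on at least one observation.

none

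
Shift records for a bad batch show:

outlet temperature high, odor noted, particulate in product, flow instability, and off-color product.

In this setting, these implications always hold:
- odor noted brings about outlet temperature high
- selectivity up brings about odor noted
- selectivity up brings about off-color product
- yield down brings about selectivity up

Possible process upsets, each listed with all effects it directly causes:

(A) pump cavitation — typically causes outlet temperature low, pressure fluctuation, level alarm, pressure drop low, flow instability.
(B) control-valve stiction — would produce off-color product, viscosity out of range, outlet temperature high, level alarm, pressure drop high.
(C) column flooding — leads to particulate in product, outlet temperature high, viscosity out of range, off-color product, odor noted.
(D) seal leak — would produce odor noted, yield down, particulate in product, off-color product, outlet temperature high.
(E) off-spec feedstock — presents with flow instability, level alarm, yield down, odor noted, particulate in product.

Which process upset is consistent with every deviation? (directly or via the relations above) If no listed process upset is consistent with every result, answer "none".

Testing each hypothesis:
(A) pump cavitation — fails on outlet temperature high, odor noted, particulate in product, off-color product (predicts outlet temperature low, not outlet temperature high)
(B) control-valve stiction — does not account for odor noted, particulate in product, flow instability
(C) column flooding — does not account for flow instability
(D) seal leak — does not account for flow instability
(E) off-spec feedstock — accounts for every observation (outlet temperature high by odor noted → outlet temperature high)
(E) is the only candidate with no mismatches.

E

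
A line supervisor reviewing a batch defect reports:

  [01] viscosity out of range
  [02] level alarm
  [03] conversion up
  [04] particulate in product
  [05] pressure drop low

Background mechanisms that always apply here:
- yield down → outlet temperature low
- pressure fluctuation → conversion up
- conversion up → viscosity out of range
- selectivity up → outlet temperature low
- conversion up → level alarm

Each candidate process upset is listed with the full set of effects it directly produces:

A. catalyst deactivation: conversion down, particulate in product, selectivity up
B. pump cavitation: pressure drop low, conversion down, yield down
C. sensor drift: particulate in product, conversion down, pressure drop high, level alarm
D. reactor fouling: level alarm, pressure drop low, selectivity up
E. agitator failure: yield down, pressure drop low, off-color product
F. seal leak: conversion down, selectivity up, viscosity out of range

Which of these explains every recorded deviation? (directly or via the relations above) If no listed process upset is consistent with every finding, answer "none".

Per-candidate check:
(A) catalyst deactivation — fails on viscosity out of range, level alarm, conversion up, pressure drop low (predicts conversion down, not conversion up)
(B) pump cavitation — fails on viscosity out of range, level alarm, conversion up, particulate in product (predicts conversion down, not conversion up)
(C) sensor drift — viscosity out of range -; level alarm +; conversion up -; particulate in product +; pressure drop low -
(D) reactor fouling — viscosity out of range -; level alarm +; conversion up -; particulate in product -; pressure drop low +
(E) agitator failure — viscosity out of range -; level alarm -; conversion up -; particulate in product -; pressure drop low +
(F) seal leak — fails on level alarm, conversion up, particulate in product, pressure drop low (predicts conversion down, not conversion up)
Every candidate fails on at least one observation.

none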